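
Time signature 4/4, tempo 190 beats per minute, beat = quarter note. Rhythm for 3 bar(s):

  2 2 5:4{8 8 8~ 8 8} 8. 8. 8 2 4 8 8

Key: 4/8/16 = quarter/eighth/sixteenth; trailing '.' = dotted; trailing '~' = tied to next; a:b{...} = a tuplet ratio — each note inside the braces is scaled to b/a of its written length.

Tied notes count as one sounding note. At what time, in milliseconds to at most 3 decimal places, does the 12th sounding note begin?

1. 0.0ms @ 0 + 631.579ms (2)
2. 631.579ms @ 2 + 631.579ms (2)
3. 1263.158ms @ 4 + 126.316ms (2/5)
4. 1389.474ms @ 22/5 + 126.316ms (2/5)
5. 1515.789ms @ 24/5 + 252.632ms (4/5)
6. 1768.421ms @ 28/5 + 126.316ms (2/5)
7. 1894.737ms @ 6 + 236.842ms (3/4)
8. 2131.579ms @ 27/4 + 236.842ms (3/4)
9. 2368.421ms @ 15/2 + 157.895ms (1/2)
10. 2526.316ms @ 8 + 631.579ms (2)
11. 3157.895ms @ 10 + 315.789ms (1)
12. 3473.684ms @ 11 + 157.895ms (1/2)
13. 3631.579ms @ 23/2 + 157.895ms (1/2)

note 12 onset = 11b = 3473.684ms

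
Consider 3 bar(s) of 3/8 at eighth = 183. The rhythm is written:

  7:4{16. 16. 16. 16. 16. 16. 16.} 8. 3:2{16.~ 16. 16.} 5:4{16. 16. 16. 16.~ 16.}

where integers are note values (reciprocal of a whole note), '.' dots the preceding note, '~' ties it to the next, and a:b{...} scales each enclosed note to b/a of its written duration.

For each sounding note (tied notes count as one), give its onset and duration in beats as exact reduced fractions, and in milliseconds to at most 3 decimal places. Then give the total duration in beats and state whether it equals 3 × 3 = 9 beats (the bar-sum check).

1) 0.0ms=0b +140.515ms=3/7b
2) 140.515ms=3/7b +140.515ms=3/7b
3) 281.03ms=6/7b +140.515ms=3/7b
4) 421.546ms=9/7b +140.515ms=3/7b
5) 562.061ms=12/7b +140.515ms=3/7b
6) 702.576ms=15/7b +140.515ms=3/7b
7) 843.091ms=18/7b +140.515ms=3/7b
8) 983.607ms=3b +491.803ms=3/2b
9) 1475.41ms=9/2b +327.869ms=1b
10) 1803.279ms=11/2b +163.934ms=1/2b
11) 1967.213ms=6b +196.721ms=3/5b
12) 2163.934ms=33/5b +196.721ms=3/5b
13) 2360.656ms=36/5b +196.721ms=3/5b
14) 2557.377ms=39/5b +393.443ms=6/5b
Σ=9b of 9 (183bpm 3/8) — PASS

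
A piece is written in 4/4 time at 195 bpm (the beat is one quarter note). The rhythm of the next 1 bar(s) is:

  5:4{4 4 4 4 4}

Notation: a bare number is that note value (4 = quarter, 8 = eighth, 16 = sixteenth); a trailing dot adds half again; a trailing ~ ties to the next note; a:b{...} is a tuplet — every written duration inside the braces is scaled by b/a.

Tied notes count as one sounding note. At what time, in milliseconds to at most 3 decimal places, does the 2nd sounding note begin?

note 2 onset = 4/5b = 246.154ms

1. 0.0ms @ 0 + 246.154ms (4/5)
2. 246.154ms @ 4/5 + 246.154ms (4/5)
3. 492.308ms @ 8/5 + 246.154ms (4/5)
4. 738.462ms @ 12/5 + 246.154ms (4/5)
5. 984.615ms @ 16/5 + 246.154ms (4/5)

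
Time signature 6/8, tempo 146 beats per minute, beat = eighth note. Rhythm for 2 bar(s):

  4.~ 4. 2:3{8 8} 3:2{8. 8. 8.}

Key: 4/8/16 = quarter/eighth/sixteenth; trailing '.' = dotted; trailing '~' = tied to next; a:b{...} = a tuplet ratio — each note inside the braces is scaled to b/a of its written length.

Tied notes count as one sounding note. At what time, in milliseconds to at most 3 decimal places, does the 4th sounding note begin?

1. 0.0ms @ 0 + 2465.753ms (6)
2. 2465.753ms @ 6 + 616.438ms (3/2)
3. 3082.192ms @ 15/2 + 616.438ms (3/2)
4. 3698.63ms @ 9 + 410.959ms (1)
5. 4109.589ms @ 10 + 410.959ms (1)
6. 4520.548ms @ 11 + 410.959ms (1)

note 4 onset = 9b = 3698.63ms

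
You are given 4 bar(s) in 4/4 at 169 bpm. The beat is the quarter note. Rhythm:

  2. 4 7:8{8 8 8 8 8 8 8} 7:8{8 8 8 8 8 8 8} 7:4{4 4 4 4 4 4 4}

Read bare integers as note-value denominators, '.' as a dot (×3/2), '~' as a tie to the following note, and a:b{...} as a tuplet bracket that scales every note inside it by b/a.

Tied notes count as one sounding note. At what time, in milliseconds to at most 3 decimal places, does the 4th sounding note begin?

1. 0.0ms @ 0 + 1065.089ms (3)
2. 1065.089ms @ 3 + 355.03ms (1)
3. 1420.118ms @ 4 + 202.874ms (4/7)
4. 1622.992ms @ 32/7 + 202.874ms (4/7)
5. 1825.866ms @ 36/7 + 202.874ms (4/7)
6. 2028.74ms @ 40/7 + 202.874ms (4/7)
7. 2231.615ms @ 44/7 + 202.874ms (4/7)
8. 2434.489ms @ 48/7 + 202.874ms (4/7)
9. 2637.363ms @ 52/7 + 202.874ms (4/7)
10. 2840.237ms @ 8 + 202.874ms (4/7)
11. 3043.111ms @ 60/7 + 202.874ms (4/7)
12. 3245.985ms @ 64/7 + 202.874ms (4/7)
13. 3448.859ms @ 68/7 + 202.874ms (4/7)
14. 3651.733ms @ 72/7 + 202.874ms (4/7)
15. 3854.607ms @ 76/7 + 202.874ms (4/7)
16. 4057.481ms @ 80/7 + 202.874ms (4/7)
17. 4260.355ms @ 12 + 202.874ms (4/7)
18. 4463.229ms @ 88/7 + 202.874ms (4/7)
19. 4666.103ms @ 92/7 + 202.874ms (4/7)
20. 4868.977ms @ 96/7 + 202.874ms (4/7)
21. 5071.851ms @ 100/7 + 202.874ms (4/7)
22. 5274.725ms @ 104/7 + 202.874ms (4/7)
23. 5477.599ms @ 108/7 + 202.874ms (4/7)

note 4 onset = 32/7b = 1622.992ms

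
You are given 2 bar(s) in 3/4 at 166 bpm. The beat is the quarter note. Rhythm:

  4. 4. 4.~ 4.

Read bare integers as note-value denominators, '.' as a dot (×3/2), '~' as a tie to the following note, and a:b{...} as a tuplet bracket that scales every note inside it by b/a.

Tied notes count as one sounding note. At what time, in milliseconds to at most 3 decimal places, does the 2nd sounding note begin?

note 2 onset = 3/2b = 542.169ms

1. 0.0ms @ 0 + 542.169ms (3/2)
2. 542.169ms @ 3/2 + 542.169ms (3/2)
3. 1084.337ms @ 3 + 1084.337ms (3)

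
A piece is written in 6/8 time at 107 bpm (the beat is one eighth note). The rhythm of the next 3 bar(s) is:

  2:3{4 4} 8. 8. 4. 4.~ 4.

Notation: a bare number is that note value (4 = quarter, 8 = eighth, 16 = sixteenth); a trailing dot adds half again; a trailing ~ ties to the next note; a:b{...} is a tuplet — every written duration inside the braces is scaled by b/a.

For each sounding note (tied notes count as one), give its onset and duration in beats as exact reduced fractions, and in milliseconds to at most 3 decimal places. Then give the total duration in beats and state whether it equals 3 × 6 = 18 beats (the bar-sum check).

1) 0.0ms=0b +1682.243ms=3b
2) 1682.243ms=3b +1682.243ms=3b
3) 3364.486ms=6b +841.121ms=3/2b
4) 4205.607ms=15/2b +841.121ms=3/2b
5) 5046.729ms=9b +1682.243ms=3b
6) 6728.972ms=12b +3364.486ms=6b
Σ=18b of 18 (107bpm 6/8) — PASS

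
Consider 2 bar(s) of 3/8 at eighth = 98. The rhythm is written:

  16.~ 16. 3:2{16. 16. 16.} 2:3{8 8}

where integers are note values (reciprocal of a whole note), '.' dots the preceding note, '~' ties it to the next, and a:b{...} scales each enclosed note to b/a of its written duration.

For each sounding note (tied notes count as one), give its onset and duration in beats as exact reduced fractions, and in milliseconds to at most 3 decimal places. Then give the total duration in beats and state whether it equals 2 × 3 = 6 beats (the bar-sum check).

1) 0.0ms=0b +918.367ms=3/2b
2) 918.367ms=3/2b +306.122ms=1/2b
3) 1224.49ms=2b +306.122ms=1/2b
4) 1530.612ms=5/2b +306.122ms=1/2b
5) 1836.735ms=3b +918.367ms=3/2b
6) 2755.102ms=9/2b +918.367ms=3/2b
Σ=6b of 6 (98bpm 3/8) — PASS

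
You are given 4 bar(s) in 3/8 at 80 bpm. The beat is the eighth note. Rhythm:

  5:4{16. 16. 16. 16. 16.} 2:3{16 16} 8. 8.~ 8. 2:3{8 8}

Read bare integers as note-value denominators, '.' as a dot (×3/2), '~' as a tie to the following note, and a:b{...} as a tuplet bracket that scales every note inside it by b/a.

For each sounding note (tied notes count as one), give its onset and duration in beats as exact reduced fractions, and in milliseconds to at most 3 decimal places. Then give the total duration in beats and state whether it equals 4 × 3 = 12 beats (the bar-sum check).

1) 0.0ms=0b +450.0ms=3/5b
2) 450.0ms=3/5b +450.0ms=3/5b
3) 900.0ms=6/5b +450.0ms=3/5b
4) 1350.0ms=9/5b +450.0ms=3/5b
5) 1800.0ms=12/5b +450.0ms=3/5b
6) 2250.0ms=3b +562.5ms=3/4b
7) 2812.5ms=15/4b +562.5ms=3/4b
8) 3375.0ms=9/2b +1125.0ms=3/2b
9) 4500.0ms=6b +2250.0ms=3b
10) 6750.0ms=9b +1125.0ms=3/2b
11) 7875.0ms=21/2b +1125.0ms=3/2b
Σ=12b of 12 (80bpm 3/8) — PASS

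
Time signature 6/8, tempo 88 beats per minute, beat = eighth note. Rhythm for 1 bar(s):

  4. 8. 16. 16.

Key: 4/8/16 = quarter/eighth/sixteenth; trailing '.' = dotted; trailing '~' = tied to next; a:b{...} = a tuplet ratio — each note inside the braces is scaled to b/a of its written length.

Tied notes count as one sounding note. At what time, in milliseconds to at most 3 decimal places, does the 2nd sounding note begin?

1. 0.0ms @ 0 + 2045.455ms (3)
2. 2045.455ms @ 3 + 1022.727ms (3/2)
3. 3068.182ms @ 9/2 + 511.364ms (3/4)
4. 3579.545ms @ 21/4 + 511.364ms (3/4)

note 2 onset = 3b = 2045.455ms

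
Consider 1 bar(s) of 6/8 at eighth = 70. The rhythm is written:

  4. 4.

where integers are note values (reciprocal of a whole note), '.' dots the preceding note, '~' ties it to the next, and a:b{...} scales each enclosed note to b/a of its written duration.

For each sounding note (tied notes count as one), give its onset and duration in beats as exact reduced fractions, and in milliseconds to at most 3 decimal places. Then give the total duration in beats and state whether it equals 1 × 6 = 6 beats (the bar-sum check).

1) 0.0ms=0b +2571.429ms=3b
2) 2571.429ms=3b +2571.429ms=3b
Σ=6b of 6 (70bpm 6/8) — PASS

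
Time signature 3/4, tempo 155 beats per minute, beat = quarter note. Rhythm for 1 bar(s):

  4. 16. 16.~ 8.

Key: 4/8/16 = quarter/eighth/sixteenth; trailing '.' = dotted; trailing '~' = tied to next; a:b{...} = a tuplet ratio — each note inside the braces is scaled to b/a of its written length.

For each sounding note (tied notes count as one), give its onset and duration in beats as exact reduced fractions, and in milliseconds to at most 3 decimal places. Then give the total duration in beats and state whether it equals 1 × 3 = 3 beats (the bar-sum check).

1) 0.0ms=0b +580.645ms=3/2b
2) 580.645ms=3/2b +145.161ms=3/8b
3) 725.806ms=15/8b +435.484ms=9/8b
Σ=3b of 3 (155bpm 3/4) — PASS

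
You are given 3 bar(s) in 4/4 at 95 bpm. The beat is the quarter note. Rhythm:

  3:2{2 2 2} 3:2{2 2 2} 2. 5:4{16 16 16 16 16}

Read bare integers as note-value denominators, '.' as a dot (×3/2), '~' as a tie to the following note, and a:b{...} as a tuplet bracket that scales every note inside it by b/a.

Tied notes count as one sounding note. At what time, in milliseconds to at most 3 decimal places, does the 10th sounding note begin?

1. 0.0ms @ 0 + 842.105ms (4/3)
2. 842.105ms @ 4/3 + 842.105ms (4/3)
3. 1684.211ms @ 8/3 + 842.105ms (4/3)
4. 2526.316ms @ 4 + 842.105ms (4/3)
5. 3368.421ms @ 16/3 + 842.105ms (4/3)
6. 4210.526ms @ 20/3 + 842.105ms (4/3)
7. 5052.632ms @ 8 + 1894.737ms (3)
8. 6947.368ms @ 11 + 126.316ms (1/5)
9. 7073.684ms @ 56/5 + 126.316ms (1/5)
10. 7200.0ms @ 57/5 + 126.316ms (1/5)
11. 7326.316ms @ 58/5 + 126.316ms (1/5)
12. 7452.632ms @ 59/5 + 126.316ms (1/5)

note 10 onset = 57/5b = 7200.0ms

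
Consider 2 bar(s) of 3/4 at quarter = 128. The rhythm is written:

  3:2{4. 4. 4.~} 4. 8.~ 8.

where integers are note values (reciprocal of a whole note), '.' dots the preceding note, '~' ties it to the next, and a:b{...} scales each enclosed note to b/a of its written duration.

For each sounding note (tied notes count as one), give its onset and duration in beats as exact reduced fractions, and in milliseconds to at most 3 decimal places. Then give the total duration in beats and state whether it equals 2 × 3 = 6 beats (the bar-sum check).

1) 0.0ms=0b +468.75ms=1b
2) 468.75ms=1b +468.75ms=1b
3) 937.5ms=2b +1171.875ms=5/2b
4) 2109.375ms=9/2b +703.125ms=3/2b
Σ=6b of 6 (128bpm 3/4) — PASS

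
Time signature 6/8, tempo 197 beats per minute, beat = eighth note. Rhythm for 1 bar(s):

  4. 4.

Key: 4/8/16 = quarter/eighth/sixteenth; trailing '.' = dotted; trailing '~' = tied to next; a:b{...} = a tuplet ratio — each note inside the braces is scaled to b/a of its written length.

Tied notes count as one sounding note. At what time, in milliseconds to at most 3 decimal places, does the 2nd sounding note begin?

note 2 onset = 3b = 913.706ms

1. 0.0ms @ 0 + 913.706ms (3)
2. 913.706ms @ 3 + 913.706ms (3)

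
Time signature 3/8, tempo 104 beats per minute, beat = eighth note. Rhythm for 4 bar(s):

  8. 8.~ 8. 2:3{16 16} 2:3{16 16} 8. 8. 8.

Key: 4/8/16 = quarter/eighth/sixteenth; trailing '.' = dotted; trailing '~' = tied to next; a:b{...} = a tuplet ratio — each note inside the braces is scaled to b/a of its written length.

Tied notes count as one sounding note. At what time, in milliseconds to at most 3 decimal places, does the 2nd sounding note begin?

1. 0.0ms @ 0 + 865.385ms (3/2)
2. 865.385ms @ 3/2 + 1730.769ms (3)
3. 2596.154ms @ 9/2 + 432.692ms (3/4)
4. 3028.846ms @ 21/4 + 432.692ms (3/4)
5. 3461.538ms @ 6 + 432.692ms (3/4)
6. 3894.231ms @ 27/4 + 432.692ms (3/4)
7. 4326.923ms @ 15/2 + 865.385ms (3/2)
8. 5192.308ms @ 9 + 865.385ms (3/2)
9. 6057.692ms @ 21/2 + 865.385ms (3/2)

note 2 onset = 3/2b = 865.385ms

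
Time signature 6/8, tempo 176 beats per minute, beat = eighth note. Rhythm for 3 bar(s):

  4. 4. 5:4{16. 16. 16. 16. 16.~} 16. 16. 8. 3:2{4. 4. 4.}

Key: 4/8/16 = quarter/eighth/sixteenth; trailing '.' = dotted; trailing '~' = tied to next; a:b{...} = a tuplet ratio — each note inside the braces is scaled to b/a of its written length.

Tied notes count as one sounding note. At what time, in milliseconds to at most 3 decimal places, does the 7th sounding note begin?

1. 0.0ms @ 0 + 1022.727ms (3)
2. 1022.727ms @ 3 + 1022.727ms (3)
3. 2045.455ms @ 6 + 204.545ms (3/5)
4. 2250.0ms @ 33/5 + 204.545ms (3/5)
5. 2454.545ms @ 36/5 + 204.545ms (3/5)
6. 2659.091ms @ 39/5 + 204.545ms (3/5)
7. 2863.636ms @ 42/5 + 460.227ms (27/20)
8. 3323.864ms @ 39/4 + 255.682ms (3/4)
9. 3579.545ms @ 21/2 + 511.364ms (3/2)
10. 4090.909ms @ 12 + 681.818ms (2)
11. 4772.727ms @ 14 + 681.818ms (2)
12. 5454.545ms @ 16 + 681.818ms (2)

note 7 onset = 42/5b = 2863.636ms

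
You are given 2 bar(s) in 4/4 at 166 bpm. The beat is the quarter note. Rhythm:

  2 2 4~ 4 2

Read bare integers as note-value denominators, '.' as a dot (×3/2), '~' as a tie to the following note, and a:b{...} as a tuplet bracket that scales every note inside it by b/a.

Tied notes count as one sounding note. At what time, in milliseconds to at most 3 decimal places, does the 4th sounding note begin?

1. 0.0ms @ 0 + 722.892ms (2)
2. 722.892ms @ 2 + 722.892ms (2)
3. 1445.783ms @ 4 + 722.892ms (2)
4. 2168.675ms @ 6 + 722.892ms (2)

note 4 onset = 6b = 2168.675ms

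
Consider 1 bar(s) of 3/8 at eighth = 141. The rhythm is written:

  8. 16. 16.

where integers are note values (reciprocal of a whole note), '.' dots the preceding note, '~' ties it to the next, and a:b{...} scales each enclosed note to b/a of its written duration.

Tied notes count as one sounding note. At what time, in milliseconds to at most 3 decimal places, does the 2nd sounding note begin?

note 2 onset = 3/2b = 638.298ms

1. 0.0ms @ 0 + 638.298ms (3/2)
2. 638.298ms @ 3/2 + 319.149ms (3/4)
3. 957.447ms @ 9/4 + 319.149ms (3/4)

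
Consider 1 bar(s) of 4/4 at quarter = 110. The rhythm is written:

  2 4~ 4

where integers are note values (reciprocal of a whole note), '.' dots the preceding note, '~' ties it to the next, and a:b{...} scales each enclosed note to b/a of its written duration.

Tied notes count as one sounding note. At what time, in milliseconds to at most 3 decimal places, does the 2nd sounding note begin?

1. 0.0ms @ 0 + 1090.909ms (2)
2. 1090.909ms @ 2 + 1090.909ms (2)

note 2 onset = 2b = 1090.909ms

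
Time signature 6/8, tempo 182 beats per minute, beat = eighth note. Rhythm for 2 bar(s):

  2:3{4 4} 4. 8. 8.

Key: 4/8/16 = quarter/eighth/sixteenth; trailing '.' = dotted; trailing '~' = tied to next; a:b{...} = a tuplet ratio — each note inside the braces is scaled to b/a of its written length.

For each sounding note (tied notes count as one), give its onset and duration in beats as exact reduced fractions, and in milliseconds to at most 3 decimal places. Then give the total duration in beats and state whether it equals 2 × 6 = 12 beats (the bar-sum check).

1) 0.0ms=0b +989.011ms=3b
2) 989.011ms=3b +989.011ms=3b
3) 1978.022ms=6b +989.011ms=3b
4) 2967.033ms=9b +494.505ms=3/2b
5) 3461.538ms=21/2b +494.505ms=3/2b
Σ=12b of 12 (182bpm 6/8) — PASS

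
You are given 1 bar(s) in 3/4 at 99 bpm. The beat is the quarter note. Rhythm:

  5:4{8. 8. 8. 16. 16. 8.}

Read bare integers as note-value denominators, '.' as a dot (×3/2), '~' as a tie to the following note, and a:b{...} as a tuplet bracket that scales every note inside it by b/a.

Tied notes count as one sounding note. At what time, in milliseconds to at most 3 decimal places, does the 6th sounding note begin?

note 6 onset = 12/5b = 1454.545ms

1. 0.0ms @ 0 + 363.636ms (3/5)
2. 363.636ms @ 3/5 + 363.636ms (3/5)
3. 727.273ms @ 6/5 + 363.636ms (3/5)
4. 1090.909ms @ 9/5 + 181.818ms (3/10)
5. 1272.727ms @ 21/10 + 181.818ms (3/10)
6. 1454.545ms @ 12/5 + 363.636ms (3/5)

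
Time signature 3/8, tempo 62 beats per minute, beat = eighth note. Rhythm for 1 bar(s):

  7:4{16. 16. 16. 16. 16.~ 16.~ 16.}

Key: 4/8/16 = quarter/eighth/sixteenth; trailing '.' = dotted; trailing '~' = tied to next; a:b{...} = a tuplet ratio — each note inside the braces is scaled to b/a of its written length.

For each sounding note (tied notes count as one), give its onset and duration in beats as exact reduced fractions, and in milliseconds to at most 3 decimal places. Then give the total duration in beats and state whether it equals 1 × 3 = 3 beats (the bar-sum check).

1) 0.0ms=0b +414.747ms=3/7b
2) 414.747ms=3/7b +414.747ms=3/7b
3) 829.493ms=6/7b +414.747ms=3/7b
4) 1244.24ms=9/7b +414.747ms=3/7b
5) 1658.986ms=12/7b +1244.24ms=9/7b
Σ=3b of 3 (62bpm 3/8) — PASS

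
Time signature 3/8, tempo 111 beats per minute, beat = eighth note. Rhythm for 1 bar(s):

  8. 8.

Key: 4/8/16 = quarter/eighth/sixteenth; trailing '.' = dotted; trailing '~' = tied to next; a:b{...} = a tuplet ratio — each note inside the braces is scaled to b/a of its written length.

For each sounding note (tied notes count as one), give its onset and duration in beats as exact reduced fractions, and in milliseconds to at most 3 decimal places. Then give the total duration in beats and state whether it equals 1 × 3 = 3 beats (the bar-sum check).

1) 0.0ms=0b +810.811ms=3/2b
2) 810.811ms=3/2b +810.811ms=3/2b
Σ=3b of 3 (111bpm 3/8) — PASS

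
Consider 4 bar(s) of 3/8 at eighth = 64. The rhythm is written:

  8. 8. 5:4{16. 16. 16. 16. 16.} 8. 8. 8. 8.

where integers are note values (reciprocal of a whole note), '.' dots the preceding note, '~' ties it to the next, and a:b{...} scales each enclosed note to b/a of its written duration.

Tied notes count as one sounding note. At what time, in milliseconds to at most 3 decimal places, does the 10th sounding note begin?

note 10 onset = 9b = 8437.5ms

1. 0.0ms @ 0 + 1406.25ms (3/2)
2. 1406.25ms @ 3/2 + 1406.25ms (3/2)
3. 2812.5ms @ 3 + 562.5ms (3/5)
4. 3375.0ms @ 18/5 + 562.5ms (3/5)
5. 3937.5ms @ 21/5 + 562.5ms (3/5)
6. 4500.0ms @ 24/5 + 562.5ms (3/5)
7. 5062.5ms @ 27/5 + 562.5ms (3/5)
8. 5625.0ms @ 6 + 1406.25ms (3/2)
9. 7031.25ms @ 15/2 + 1406.25ms (3/2)
10. 8437.5ms @ 9 + 1406.25ms (3/2)
11. 9843.75ms @ 21/2 + 1406.25ms (3/2)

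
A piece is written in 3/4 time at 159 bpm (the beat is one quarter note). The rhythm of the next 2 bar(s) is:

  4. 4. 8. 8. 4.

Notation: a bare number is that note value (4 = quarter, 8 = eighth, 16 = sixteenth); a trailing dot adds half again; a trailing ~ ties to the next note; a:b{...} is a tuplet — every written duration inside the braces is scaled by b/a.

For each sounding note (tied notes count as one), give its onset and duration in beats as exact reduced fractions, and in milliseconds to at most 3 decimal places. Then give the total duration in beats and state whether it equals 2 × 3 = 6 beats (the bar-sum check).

1) 0.0ms=0b +566.038ms=3/2b
2) 566.038ms=3/2b +566.038ms=3/2b
3) 1132.075ms=3b +283.019ms=3/4b
4) 1415.094ms=15/4b +283.019ms=3/4b
5) 1698.113ms=9/2b +566.038ms=3/2b
Σ=6b of 6 (159bpm 3/4) — PASS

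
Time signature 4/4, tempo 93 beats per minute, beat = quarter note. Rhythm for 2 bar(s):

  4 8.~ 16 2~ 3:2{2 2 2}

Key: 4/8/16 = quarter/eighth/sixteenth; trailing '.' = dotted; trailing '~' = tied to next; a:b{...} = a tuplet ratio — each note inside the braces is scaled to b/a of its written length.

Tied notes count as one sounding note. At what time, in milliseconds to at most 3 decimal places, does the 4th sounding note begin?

note 4 onset = 16/3b = 3440.86ms

1. 0.0ms @ 0 + 645.161ms (1)
2. 645.161ms @ 1 + 645.161ms (1)
3. 1290.323ms @ 2 + 2150.538ms (10/3)
4. 3440.86ms @ 16/3 + 860.215ms (4/3)
5. 4301.075ms @ 20/3 + 860.215ms (4/3)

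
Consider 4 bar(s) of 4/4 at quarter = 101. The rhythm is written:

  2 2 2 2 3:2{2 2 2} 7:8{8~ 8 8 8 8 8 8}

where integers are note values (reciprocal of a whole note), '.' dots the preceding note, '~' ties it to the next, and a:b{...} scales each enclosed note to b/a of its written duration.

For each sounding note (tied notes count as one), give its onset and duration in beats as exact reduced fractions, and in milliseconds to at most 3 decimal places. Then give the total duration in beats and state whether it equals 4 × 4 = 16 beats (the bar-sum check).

1) 0.0ms=0b +1188.119ms=2b
2) 1188.119ms=2b +1188.119ms=2b
3) 2376.238ms=4b +1188.119ms=2b
4) 3564.356ms=6b +1188.119ms=2b
5) 4752.475ms=8b +792.079ms=4/3b
6) 5544.554ms=28/3b +792.079ms=4/3b
7) 6336.634ms=32/3b +792.079ms=4/3b
8) 7128.713ms=12b +678.925ms=8/7b
9) 7807.638ms=92/7b +339.463ms=4/7b
10) 8147.1ms=96/7b +339.463ms=4/7b
11) 8486.563ms=100/7b +339.463ms=4/7b
12) 8826.025ms=104/7b +339.463ms=4/7b
13) 9165.488ms=108/7b +339.463ms=4/7b
Σ=16b of 16 (101bpm 4/4) — PASS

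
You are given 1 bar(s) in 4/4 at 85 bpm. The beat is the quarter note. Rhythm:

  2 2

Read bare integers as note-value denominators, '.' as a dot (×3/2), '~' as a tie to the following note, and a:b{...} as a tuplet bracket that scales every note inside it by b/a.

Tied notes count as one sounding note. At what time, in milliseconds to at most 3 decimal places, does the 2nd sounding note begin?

note 2 onset = 2b = 1411.765ms

1. 0.0ms @ 0 + 1411.765ms (2)
2. 1411.765ms @ 2 + 1411.765ms (2)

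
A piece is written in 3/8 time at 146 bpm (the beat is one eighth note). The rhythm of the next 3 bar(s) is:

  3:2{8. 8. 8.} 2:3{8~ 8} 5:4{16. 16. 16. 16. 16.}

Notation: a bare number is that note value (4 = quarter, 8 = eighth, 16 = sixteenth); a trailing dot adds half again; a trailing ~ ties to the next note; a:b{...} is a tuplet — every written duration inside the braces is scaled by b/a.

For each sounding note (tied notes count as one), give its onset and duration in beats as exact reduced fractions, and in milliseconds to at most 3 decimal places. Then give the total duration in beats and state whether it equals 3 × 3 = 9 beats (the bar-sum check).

1) 0.0ms=0b +410.959ms=1b
2) 410.959ms=1b +410.959ms=1b
3) 821.918ms=2b +410.959ms=1b
4) 1232.877ms=3b +1232.877ms=3b
5) 2465.753ms=6b +246.575ms=3/5b
6) 2712.329ms=33/5b +246.575ms=3/5b
7) 2958.904ms=36/5b +246.575ms=3/5b
8) 3205.479ms=39/5b +246.575ms=3/5b
9) 3452.055ms=42/5b +246.575ms=3/5b
Σ=9b of 9 (146bpm 3/8) — PASS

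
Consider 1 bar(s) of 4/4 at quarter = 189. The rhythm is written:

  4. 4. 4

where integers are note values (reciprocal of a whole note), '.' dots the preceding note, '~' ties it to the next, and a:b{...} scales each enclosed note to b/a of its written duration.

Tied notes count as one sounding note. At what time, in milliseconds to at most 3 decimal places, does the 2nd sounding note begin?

1. 0.0ms @ 0 + 476.19ms (3/2)
2. 476.19ms @ 3/2 + 476.19ms (3/2)
3. 952.381ms @ 3 + 317.46ms (1)

note 2 onset = 3/2b = 476.19ms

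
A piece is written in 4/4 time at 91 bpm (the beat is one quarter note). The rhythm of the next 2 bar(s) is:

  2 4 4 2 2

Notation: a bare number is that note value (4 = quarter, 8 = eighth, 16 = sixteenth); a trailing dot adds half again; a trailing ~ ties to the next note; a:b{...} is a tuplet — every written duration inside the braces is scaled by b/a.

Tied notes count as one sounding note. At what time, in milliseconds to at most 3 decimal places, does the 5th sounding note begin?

1. 0.0ms @ 0 + 1318.681ms (2)
2. 1318.681ms @ 2 + 659.341ms (1)
3. 1978.022ms @ 3 + 659.341ms (1)
4. 2637.363ms @ 4 + 1318.681ms (2)
5. 3956.044ms @ 6 + 1318.681ms (2)

note 5 onset = 6b = 3956.044ms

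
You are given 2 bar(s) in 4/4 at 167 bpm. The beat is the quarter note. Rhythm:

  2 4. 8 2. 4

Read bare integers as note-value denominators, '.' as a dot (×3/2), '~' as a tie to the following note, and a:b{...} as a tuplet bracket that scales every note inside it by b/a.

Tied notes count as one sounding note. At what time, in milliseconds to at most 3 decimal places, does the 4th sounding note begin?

1. 0.0ms @ 0 + 718.563ms (2)
2. 718.563ms @ 2 + 538.922ms (3/2)
3. 1257.485ms @ 7/2 + 179.641ms (1/2)
4. 1437.126ms @ 4 + 1077.844ms (3)
5. 2514.97ms @ 7 + 359.281ms (1)

note 4 onset = 4b = 1437.126ms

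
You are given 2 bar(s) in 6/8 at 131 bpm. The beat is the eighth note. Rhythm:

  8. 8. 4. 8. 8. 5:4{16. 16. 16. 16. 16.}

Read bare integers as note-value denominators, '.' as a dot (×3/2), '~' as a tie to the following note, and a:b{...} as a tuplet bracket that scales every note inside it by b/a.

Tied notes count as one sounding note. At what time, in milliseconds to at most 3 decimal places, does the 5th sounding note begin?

1. 0.0ms @ 0 + 687.023ms (3/2)
2. 687.023ms @ 3/2 + 687.023ms (3/2)
3. 1374.046ms @ 3 + 1374.046ms (3)
4. 2748.092ms @ 6 + 687.023ms (3/2)
5. 3435.115ms @ 15/2 + 687.023ms (3/2)
6. 4122.137ms @ 9 + 274.809ms (3/5)
7. 4396.947ms @ 48/5 + 274.809ms (3/5)
8. 4671.756ms @ 51/5 + 274.809ms (3/5)
9. 4946.565ms @ 54/5 + 274.809ms (3/5)
10. 5221.374ms @ 57/5 + 274.809ms (3/5)

note 5 onset = 15/2b = 3435.115ms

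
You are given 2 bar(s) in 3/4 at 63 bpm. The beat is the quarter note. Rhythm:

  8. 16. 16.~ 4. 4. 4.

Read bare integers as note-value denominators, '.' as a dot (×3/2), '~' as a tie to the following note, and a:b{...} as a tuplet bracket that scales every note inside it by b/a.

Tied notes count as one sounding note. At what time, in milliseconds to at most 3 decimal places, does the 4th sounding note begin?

1. 0.0ms @ 0 + 714.286ms (3/4)
2. 714.286ms @ 3/4 + 357.143ms (3/8)
3. 1071.429ms @ 9/8 + 1785.714ms (15/8)
4. 2857.143ms @ 3 + 1428.571ms (3/2)
5. 4285.714ms @ 9/2 + 1428.571ms (3/2)

note 4 onset = 3b = 2857.143ms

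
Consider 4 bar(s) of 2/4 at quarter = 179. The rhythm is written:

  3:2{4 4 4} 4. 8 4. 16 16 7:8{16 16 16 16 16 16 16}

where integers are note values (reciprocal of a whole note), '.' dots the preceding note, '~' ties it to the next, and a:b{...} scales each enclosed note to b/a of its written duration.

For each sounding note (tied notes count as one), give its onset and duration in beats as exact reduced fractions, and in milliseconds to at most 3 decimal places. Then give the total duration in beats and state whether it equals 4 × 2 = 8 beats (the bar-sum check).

1) 0.0ms=0b +223.464ms=2/3b
2) 223.464ms=2/3b +223.464ms=2/3b
3) 446.927ms=4/3b +223.464ms=2/3b
4) 670.391ms=2b +502.793ms=3/2b
5) 1173.184ms=7/2b +167.598ms=1/2b
6) 1340.782ms=4b +502.793ms=3/2b
7) 1843.575ms=11/2b +83.799ms=1/4b
8) 1927.374ms=23/4b +83.799ms=1/4b
9) 2011.173ms=6b +95.77ms=2/7b
10) 2106.943ms=44/7b +95.77ms=2/7b
11) 2202.713ms=46/7b +95.77ms=2/7b
12) 2298.484ms=48/7b +95.77ms=2/7b
13) 2394.254ms=50/7b +95.77ms=2/7b
14) 2490.024ms=52/7b +95.77ms=2/7b
15) 2585.794ms=54/7b +95.77ms=2/7b
Σ=8b of 8 (179bpm 2/4) — PASS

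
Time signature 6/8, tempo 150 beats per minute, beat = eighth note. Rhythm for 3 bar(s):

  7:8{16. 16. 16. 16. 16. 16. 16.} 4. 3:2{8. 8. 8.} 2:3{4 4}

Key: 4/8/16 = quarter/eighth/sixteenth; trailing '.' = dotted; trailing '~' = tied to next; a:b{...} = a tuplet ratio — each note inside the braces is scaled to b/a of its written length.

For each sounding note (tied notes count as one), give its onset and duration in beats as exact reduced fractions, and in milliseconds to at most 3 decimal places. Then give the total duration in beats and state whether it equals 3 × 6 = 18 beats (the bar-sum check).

1) 0.0ms=0b +342.857ms=6/7b
2) 342.857ms=6/7b +342.857ms=6/7b
3) 685.714ms=12/7b +342.857ms=6/7b
4) 1028.571ms=18/7b +342.857ms=6/7b
5) 1371.429ms=24/7b +342.857ms=6/7b
6) 1714.286ms=30/7b +342.857ms=6/7b
7) 2057.143ms=36/7b +342.857ms=6/7b
8) 2400.0ms=6b +1200.0ms=3b
9) 3600.0ms=9b +400.0ms=1b
10) 4000.0ms=10b +400.0ms=1b
11) 4400.0ms=11b +400.0ms=1b
12) 4800.0ms=12b +1200.0ms=3b
13) 6000.0ms=15b +1200.0ms=3b
Σ=18b of 18 (150bpm 6/8) — PASS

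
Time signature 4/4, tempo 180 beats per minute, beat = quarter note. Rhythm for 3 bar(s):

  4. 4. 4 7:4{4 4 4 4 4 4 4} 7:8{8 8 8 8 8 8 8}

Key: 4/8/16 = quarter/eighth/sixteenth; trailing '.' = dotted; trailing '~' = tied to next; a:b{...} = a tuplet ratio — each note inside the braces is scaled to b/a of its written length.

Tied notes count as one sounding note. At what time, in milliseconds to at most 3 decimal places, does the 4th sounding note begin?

1. 0.0ms @ 0 + 500.0ms (3/2)
2. 500.0ms @ 3/2 + 500.0ms (3/2)
3. 1000.0ms @ 3 + 333.333ms (1)
4. 1333.333ms @ 4 + 190.476ms (4/7)
5. 1523.81ms @ 32/7 + 190.476ms (4/7)
6. 1714.286ms @ 36/7 + 190.476ms (4/7)
7. 1904.762ms @ 40/7 + 190.476ms (4/7)
8. 2095.238ms @ 44/7 + 190.476ms (4/7)
9. 2285.714ms @ 48/7 + 190.476ms (4/7)
10. 2476.19ms @ 52/7 + 190.476ms (4/7)
11. 2666.667ms @ 8 + 190.476ms (4/7)
12. 2857.143ms @ 60/7 + 190.476ms (4/7)
13. 3047.619ms @ 64/7 + 190.476ms (4/7)
14. 3238.095ms @ 68/7 + 190.476ms (4/7)
15. 3428.571ms @ 72/7 + 190.476ms (4/7)
16. 3619.048ms @ 76/7 + 190.476ms (4/7)
17. 3809.524ms @ 80/7 + 190.476ms (4/7)

note 4 onset = 4b = 1333.333ms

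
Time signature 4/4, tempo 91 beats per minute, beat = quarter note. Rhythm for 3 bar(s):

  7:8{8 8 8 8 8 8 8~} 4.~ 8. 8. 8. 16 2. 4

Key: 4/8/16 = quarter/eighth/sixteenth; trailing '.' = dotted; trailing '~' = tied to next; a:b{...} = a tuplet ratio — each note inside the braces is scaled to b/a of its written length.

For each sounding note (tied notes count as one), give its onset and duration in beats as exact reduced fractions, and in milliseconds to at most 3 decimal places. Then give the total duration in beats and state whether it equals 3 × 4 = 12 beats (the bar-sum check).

1) 0.0ms=0b +376.766ms=4/7b
2) 376.766ms=4/7b +376.766ms=4/7b
3) 753.532ms=8/7b +376.766ms=4/7b
4) 1130.298ms=12/7b +376.766ms=4/7b
5) 1507.064ms=16/7b +376.766ms=4/7b
6) 1883.83ms=20/7b +376.766ms=4/7b
7) 2260.597ms=24/7b +1860.283ms=79/28b
8) 4120.879ms=25/4b +494.505ms=3/4b
9) 4615.385ms=7b +494.505ms=3/4b
10) 5109.89ms=31/4b +164.835ms=1/4b
11) 5274.725ms=8b +1978.022ms=3b
12) 7252.747ms=11b +659.341ms=1b
Σ=12b of 12 (91bpm 4/4) — PASS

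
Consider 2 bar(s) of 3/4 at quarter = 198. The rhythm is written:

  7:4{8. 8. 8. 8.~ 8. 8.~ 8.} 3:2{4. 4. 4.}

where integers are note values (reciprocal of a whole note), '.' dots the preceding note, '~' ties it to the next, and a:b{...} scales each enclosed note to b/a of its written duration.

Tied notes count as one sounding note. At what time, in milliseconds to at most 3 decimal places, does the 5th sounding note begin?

1. 0.0ms @ 0 + 129.87ms (3/7)
2. 129.87ms @ 3/7 + 129.87ms (3/7)
3. 259.74ms @ 6/7 + 129.87ms (3/7)
4. 389.61ms @ 9/7 + 259.74ms (6/7)
5. 649.351ms @ 15/7 + 259.74ms (6/7)
6. 909.091ms @ 3 + 303.03ms (1)
7. 1212.121ms @ 4 + 303.03ms (1)
8. 1515.152ms @ 5 + 303.03ms (1)

note 5 onset = 15/7b = 649.351ms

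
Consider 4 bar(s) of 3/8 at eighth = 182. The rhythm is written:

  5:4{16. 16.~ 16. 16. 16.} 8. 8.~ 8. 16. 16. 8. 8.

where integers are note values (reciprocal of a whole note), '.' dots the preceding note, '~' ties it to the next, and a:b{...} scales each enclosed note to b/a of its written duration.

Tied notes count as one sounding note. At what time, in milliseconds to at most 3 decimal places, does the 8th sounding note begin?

note 8 onset = 33/4b = 2719.78ms

1. 0.0ms @ 0 + 197.802ms (3/5)
2. 197.802ms @ 3/5 + 395.604ms (6/5)
3. 593.407ms @ 9/5 + 197.802ms (3/5)
4. 791.209ms @ 12/5 + 197.802ms (3/5)
5. 989.011ms @ 3 + 494.505ms (3/2)
6. 1483.516ms @ 9/2 + 989.011ms (3)
7. 2472.527ms @ 15/2 + 247.253ms (3/4)
8. 2719.78ms @ 33/4 + 247.253ms (3/4)
9. 2967.033ms @ 9 + 494.505ms (3/2)
10. 3461.538ms @ 21/2 + 494.505ms (3/2)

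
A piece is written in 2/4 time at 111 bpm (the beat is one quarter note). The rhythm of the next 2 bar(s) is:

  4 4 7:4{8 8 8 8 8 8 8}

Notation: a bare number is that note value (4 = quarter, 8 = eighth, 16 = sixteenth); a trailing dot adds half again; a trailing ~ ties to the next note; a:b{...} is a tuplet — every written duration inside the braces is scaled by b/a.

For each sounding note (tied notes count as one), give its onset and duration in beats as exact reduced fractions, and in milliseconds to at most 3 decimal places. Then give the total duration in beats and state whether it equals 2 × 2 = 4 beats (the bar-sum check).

1) 0.0ms=0b +540.541ms=1b
2) 540.541ms=1b +540.541ms=1b
3) 1081.081ms=2b +154.44ms=2/7b
4) 1235.521ms=16/7b +154.44ms=2/7b
5) 1389.961ms=18/7b +154.44ms=2/7b
6) 1544.402ms=20/7b +154.44ms=2/7b
7) 1698.842ms=22/7b +154.44ms=2/7b
8) 1853.282ms=24/7b +154.44ms=2/7b
9) 2007.722ms=26/7b +154.44ms=2/7b
Σ=4b of 4 (111bpm 2/4) — PASS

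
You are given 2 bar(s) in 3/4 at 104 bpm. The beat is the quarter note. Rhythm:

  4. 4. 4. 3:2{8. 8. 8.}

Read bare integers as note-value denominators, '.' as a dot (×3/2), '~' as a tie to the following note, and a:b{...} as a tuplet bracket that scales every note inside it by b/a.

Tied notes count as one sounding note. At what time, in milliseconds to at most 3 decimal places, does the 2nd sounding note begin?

1. 0.0ms @ 0 + 865.385ms (3/2)
2. 865.385ms @ 3/2 + 865.385ms (3/2)
3. 1730.769ms @ 3 + 865.385ms (3/2)
4. 2596.154ms @ 9/2 + 288.462ms (1/2)
5. 2884.615ms @ 5 + 288.462ms (1/2)
6. 3173.077ms @ 11/2 + 288.462ms (1/2)

note 2 onset = 3/2b = 865.385ms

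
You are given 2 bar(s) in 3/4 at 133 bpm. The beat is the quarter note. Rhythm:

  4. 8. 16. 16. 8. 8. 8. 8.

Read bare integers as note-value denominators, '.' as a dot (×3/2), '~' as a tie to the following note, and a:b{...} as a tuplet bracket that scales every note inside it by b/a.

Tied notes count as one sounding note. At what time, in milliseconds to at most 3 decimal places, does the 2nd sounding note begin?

1. 0.0ms @ 0 + 676.692ms (3/2)
2. 676.692ms @ 3/2 + 338.346ms (3/4)
3. 1015.038ms @ 9/4 + 169.173ms (3/8)
4. 1184.211ms @ 21/8 + 169.173ms (3/8)
5. 1353.383ms @ 3 + 338.346ms (3/4)
6. 1691.729ms @ 15/4 + 338.346ms (3/4)
7. 2030.075ms @ 9/2 + 338.346ms (3/4)
8. 2368.421ms @ 21/4 + 338.346ms (3/4)

note 2 onset = 3/2b = 676.692ms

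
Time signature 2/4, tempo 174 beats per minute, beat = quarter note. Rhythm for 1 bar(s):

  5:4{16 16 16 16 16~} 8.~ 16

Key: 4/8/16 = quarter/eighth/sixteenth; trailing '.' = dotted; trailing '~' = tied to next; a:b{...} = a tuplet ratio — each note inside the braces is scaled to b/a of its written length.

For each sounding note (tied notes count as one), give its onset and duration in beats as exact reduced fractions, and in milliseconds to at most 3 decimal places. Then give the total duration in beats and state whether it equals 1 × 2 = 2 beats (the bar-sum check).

1) 0.0ms=0b +68.966ms=1/5b
2) 68.966ms=1/5b +68.966ms=1/5b
3) 137.931ms=2/5b +68.966ms=1/5b
4) 206.897ms=3/5b +68.966ms=1/5b
5) 275.862ms=4/5b +413.793ms=6/5b
Σ=2b of 2 (174bpm 2/4) — PASS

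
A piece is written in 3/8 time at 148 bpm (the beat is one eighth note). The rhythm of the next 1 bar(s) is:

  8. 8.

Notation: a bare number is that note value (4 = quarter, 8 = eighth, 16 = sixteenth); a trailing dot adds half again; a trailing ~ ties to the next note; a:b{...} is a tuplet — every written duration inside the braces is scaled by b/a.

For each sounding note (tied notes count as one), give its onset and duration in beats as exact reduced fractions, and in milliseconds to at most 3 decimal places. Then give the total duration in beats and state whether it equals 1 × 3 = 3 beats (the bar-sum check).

1) 0.0ms=0b +608.108ms=3/2b
2) 608.108ms=3/2b +608.108ms=3/2b
Σ=3b of 3 (148bpm 3/8) — PASS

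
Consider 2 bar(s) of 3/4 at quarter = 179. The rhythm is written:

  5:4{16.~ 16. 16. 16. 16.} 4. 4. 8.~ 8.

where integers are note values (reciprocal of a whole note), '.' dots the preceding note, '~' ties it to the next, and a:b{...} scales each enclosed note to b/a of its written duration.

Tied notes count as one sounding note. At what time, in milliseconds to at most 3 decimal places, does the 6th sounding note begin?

note 6 onset = 3b = 1005.587ms

1. 0.0ms @ 0 + 201.117ms (3/5)
2. 201.117ms @ 3/5 + 100.559ms (3/10)
3. 301.676ms @ 9/10 + 100.559ms (3/10)
4. 402.235ms @ 6/5 + 100.559ms (3/10)
5. 502.793ms @ 3/2 + 502.793ms (3/2)
6. 1005.587ms @ 3 + 502.793ms (3/2)
7. 1508.38ms @ 9/2 + 502.793ms (3/2)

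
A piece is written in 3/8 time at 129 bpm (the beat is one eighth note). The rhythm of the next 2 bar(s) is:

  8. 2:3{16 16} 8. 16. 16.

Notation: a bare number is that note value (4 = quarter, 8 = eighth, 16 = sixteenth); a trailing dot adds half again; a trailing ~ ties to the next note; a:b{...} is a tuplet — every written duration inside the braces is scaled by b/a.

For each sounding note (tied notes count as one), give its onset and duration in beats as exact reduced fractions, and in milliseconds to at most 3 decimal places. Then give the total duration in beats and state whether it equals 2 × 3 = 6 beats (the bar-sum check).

1) 0.0ms=0b +697.674ms=3/2b
2) 697.674ms=3/2b +348.837ms=3/4b
3) 1046.512ms=9/4b +348.837ms=3/4b
4) 1395.349ms=3b +697.674ms=3/2b
5) 2093.023ms=9/2b +348.837ms=3/4b
6) 2441.86ms=21/4b +348.837ms=3/4b
Σ=6b of 6 (129bpm 3/8) — PASS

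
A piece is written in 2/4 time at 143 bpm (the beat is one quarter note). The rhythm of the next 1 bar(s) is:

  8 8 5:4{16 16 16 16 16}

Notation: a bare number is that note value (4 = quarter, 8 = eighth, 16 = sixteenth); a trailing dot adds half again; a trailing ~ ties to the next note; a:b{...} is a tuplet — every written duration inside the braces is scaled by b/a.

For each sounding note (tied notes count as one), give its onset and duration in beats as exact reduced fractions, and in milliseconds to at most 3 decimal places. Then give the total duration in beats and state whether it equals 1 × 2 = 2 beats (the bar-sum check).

1) 0.0ms=0b +209.79ms=1/2b
2) 209.79ms=1/2b +209.79ms=1/2b
3) 419.58ms=1b +83.916ms=1/5b
4) 503.497ms=6/5b +83.916ms=1/5b
5) 587.413ms=7/5b +83.916ms=1/5b
6) 671.329ms=8/5b +83.916ms=1/5b
7) 755.245ms=9/5b +83.916ms=1/5b
Σ=2b of 2 (143bpm 2/4) — PASS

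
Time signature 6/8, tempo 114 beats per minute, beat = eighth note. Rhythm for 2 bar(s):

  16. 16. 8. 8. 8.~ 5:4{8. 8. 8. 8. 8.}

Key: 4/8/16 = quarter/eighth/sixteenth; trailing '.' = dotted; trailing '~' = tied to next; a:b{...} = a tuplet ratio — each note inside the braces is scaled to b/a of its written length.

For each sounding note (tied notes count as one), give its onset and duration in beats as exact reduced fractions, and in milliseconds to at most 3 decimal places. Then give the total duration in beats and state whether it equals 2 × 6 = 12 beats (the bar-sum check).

1) 0.0ms=0b +394.737ms=3/4b
2) 394.737ms=3/4b +394.737ms=3/4b
3) 789.474ms=3/2b +789.474ms=3/2b
4) 1578.947ms=3b +789.474ms=3/2b
5) 2368.421ms=9/2b +1421.053ms=27/10b
6) 3789.474ms=36/5b +631.579ms=6/5b
7) 4421.053ms=42/5b +631.579ms=6/5b
8) 5052.632ms=48/5b +631.579ms=6/5b
9) 5684.211ms=54/5b +631.579ms=6/5b
Σ=12b of 12 (114bpm 6/8) — PASS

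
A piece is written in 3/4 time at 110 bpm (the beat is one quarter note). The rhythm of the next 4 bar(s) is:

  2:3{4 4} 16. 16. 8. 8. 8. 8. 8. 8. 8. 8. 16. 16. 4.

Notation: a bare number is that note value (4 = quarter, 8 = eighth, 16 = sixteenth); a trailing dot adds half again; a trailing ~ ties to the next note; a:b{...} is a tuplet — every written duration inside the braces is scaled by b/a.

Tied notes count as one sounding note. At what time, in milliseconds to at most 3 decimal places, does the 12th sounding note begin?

note 12 onset = 9b = 4909.091ms

1. 0.0ms @ 0 + 818.182ms (3/2)
2. 818.182ms @ 3/2 + 818.182ms (3/2)
3. 1636.364ms @ 3 + 204.545ms (3/8)
4. 1840.909ms @ 27/8 + 204.545ms (3/8)
5. 2045.455ms @ 15/4 + 409.091ms (3/4)
6. 2454.545ms @ 9/2 + 409.091ms (3/4)
7. 2863.636ms @ 21/4 + 409.091ms (3/4)
8. 3272.727ms @ 6 + 409.091ms (3/4)
9. 3681.818ms @ 27/4 + 409.091ms (3/4)
10. 4090.909ms @ 15/2 + 409.091ms (3/4)
11. 4500.0ms @ 33/4 + 409.091ms (3/4)
12. 4909.091ms @ 9 + 409.091ms (3/4)
13. 5318.182ms @ 39/4 + 204.545ms (3/8)
14. 5522.727ms @ 81/8 + 204.545ms (3/8)
15. 5727.273ms @ 21/2 + 818.182ms (3/2)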